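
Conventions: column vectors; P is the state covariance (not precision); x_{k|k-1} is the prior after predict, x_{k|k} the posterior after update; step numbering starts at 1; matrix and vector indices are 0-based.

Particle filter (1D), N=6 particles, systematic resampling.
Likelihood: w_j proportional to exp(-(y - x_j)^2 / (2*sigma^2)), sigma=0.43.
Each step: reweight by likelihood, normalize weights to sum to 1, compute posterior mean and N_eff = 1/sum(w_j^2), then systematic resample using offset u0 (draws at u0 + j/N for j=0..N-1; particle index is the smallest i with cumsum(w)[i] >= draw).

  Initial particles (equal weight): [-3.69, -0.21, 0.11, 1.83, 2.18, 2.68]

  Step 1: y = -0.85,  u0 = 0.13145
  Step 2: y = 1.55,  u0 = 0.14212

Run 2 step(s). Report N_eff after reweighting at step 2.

N_eff = 1.6923

step 1: w=[0.0000, 0.7997, 0.2003, 0.0000, 0.0000, 0.0000]  mean=-0.1459  Neff=1.4713  idx=[1, 1, 1, 1, 1, 2]
step 2: w=[0.0477, 0.0477, 0.0477, 0.0477, 0.0477, 0.7613]  mean=0.0336  Neff=1.6923  idx=[2, 5, 5, 5, 5, 5]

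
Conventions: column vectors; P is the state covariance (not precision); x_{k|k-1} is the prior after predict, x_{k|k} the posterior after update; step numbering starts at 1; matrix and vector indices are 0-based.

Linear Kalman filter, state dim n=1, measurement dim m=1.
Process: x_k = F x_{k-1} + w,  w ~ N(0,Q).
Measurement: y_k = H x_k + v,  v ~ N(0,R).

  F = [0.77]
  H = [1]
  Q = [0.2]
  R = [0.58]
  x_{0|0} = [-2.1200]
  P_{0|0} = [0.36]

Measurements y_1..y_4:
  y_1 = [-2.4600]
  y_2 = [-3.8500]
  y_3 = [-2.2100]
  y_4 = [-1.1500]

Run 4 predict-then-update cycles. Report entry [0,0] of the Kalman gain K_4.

step 1: x^-=[-1.6324]  P^-=[0.4134]  S=[0.9934]  K=[0.4162]  nu=[-0.8276]  x^+=[-1.9768]  P^+=[0.2414]
step 2: x^-=[-1.5222]  P^-=[0.3431]  S=[0.9231]  K=[0.3717]  nu=[-2.3278]  x^+=[-2.3874]  P^+=[0.2156]
step 3: x^-=[-1.8383]  P^-=[0.3278]  S=[0.9078]  K=[0.3611]  nu=[-0.3717]  x^+=[-1.9725]  P^+=[0.2094]
step 4: x^-=[-1.5188]  P^-=[0.3242]  S=[0.9042]  K=[0.3585]  nu=[0.3688]  x^+=[-1.3866]  P^+=[0.2079]

K[0,0] = 0.3585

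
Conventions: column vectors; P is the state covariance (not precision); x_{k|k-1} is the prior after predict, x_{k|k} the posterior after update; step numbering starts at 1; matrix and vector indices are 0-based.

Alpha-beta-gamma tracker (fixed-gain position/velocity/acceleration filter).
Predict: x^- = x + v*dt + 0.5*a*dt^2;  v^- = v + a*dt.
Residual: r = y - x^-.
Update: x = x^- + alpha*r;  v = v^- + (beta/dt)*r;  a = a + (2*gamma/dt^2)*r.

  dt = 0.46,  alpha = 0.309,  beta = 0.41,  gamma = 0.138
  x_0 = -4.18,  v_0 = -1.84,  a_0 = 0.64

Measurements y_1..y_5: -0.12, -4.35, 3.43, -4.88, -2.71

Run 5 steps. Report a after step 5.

step 1: x_pred=-4.9587  r=4.8387  x^+=-3.4635  v^+=2.7671  a^+=6.9513
step 2: x_pred=-1.4552  r=-2.8948  x^+=-2.3497  v^+=3.3846  a^+=3.1755
step 3: x_pred=-0.4568  r=3.8868  x^+=0.7442  v^+=8.3097  a^+=8.2452
step 4: x_pred=5.4390  r=-10.3190  x^+=2.2504  v^+=2.9051  a^+=-5.2143
step 5: x_pred=3.0351  r=-5.7451  x^+=1.2599  v^+=-4.6141  a^+=-12.7079

a_post = -12.7079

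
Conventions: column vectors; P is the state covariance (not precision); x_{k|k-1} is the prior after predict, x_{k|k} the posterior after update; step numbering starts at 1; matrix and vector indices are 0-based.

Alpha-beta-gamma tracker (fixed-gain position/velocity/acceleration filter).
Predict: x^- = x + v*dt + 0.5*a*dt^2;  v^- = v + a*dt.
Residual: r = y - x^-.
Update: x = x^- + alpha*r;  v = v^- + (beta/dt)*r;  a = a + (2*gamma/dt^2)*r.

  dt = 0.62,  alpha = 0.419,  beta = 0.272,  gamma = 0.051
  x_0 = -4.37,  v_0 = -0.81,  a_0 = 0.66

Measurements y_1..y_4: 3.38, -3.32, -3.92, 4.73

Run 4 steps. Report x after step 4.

step 1: x_pred=-4.7453  r=8.1253  x^+=-1.3408  v^+=3.1639  a^+=2.8160
step 2: x_pred=1.1620  r=-4.4820  x^+=-0.7159  v^+=2.9435  a^+=1.6268
step 3: x_pred=1.4217  r=-5.3417  x^+=-0.8165  v^+=1.6087  a^+=0.2093
step 4: x_pred=0.2211  r=4.5089  x^+=2.1103  v^+=3.7165  a^+=1.4058

x_post = 2.1103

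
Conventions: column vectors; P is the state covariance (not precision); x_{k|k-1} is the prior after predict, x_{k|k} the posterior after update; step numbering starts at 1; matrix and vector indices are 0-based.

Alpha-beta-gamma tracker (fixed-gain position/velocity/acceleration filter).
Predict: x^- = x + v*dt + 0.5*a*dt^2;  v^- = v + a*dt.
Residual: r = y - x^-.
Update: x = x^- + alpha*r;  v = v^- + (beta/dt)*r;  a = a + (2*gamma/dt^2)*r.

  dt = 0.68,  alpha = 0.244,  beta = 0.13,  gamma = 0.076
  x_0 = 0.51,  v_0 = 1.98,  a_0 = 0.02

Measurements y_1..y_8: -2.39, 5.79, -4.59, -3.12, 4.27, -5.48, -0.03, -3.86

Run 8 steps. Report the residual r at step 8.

resid = 5.1065

step 1: x_pred=1.8610  r=-4.2510  x^+=0.8238  v^+=1.1809  a^+=-1.3774
step 2: x_pred=1.3083  r=4.4817  x^+=2.4019  v^+=1.1011  a^+=0.0958
step 3: x_pred=3.1727  r=-7.7627  x^+=1.2786  v^+=-0.3178  a^+=-2.4559
step 4: x_pred=0.4947  r=-3.6147  x^+=-0.3873  v^+=-2.6789  a^+=-3.6442
step 5: x_pred=-3.0515  r=7.3215  x^+=-1.2651  v^+=-3.7573  a^+=-1.2374
step 6: x_pred=-4.1061  r=-1.3739  x^+=-4.4413  v^+=-4.8614  a^+=-1.6891
step 7: x_pred=-8.1376  r=8.1076  x^+=-6.1593  v^+=-4.4600  a^+=0.9760
step 8: x_pred=-8.9665  r=5.1065  x^+=-7.7205  v^+=-2.8200  a^+=2.6546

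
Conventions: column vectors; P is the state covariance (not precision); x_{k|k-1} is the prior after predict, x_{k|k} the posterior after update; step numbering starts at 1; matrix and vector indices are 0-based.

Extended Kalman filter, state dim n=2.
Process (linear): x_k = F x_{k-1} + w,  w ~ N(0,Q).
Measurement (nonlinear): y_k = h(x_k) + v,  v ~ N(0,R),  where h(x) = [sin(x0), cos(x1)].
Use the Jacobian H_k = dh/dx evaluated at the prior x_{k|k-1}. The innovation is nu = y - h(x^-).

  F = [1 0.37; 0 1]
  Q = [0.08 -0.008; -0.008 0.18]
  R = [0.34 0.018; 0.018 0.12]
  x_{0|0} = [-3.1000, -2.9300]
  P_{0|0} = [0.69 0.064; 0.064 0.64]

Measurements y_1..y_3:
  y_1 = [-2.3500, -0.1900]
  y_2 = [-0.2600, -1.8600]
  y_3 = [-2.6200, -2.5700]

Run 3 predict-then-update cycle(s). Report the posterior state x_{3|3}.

x_post = [-1.8561, -2.7286]

step 1: x^-=[-4.1841, -2.9300]  P^-=[0.9050 0.2928; 0.2928 0.8200]  H_jac=[-0.5041 0.0000; 0.0000 0.2100]  S=[0.5699 -0.0130; -0.0130 0.1562]  K=[-0.7929 0.3278; -0.2343 1.0833]  nu=[-3.2137, 0.7877]  x^+=[-1.3778, -1.3239]  P^+=[0.5231 0.1193; 0.1193 0.5989]
step 2: x^-=[-1.8676, -1.3239]  P^-=[0.7734 0.3329; 0.3329 0.7789]  H_jac=[-0.2925 0.0000; 0.0000 0.9697]  S=[0.4062 -0.0764; -0.0764 0.8524]  K=[-0.4940 0.3344; -0.0743 0.8794]  nu=[0.6963, -2.1044]  x^+=[-2.9154, -3.2263]  P^+=[0.5537 0.0322; 0.0322 0.1075]
step 3: x^-=[-4.1091, -3.2263]  P^-=[0.6723 0.0640; 0.0640 0.2875]  H_jac=[-0.5673 0.0000; 0.0000 -0.0846]  S=[0.5564 0.0211; 0.0211 0.1221]  K=[-0.6883 0.0745; -0.0581 -0.1892]  nu=[-3.4435, -1.5736]  x^+=[-1.8561, -2.7286]  P^+=[0.4101 0.0408; 0.0408 0.2807]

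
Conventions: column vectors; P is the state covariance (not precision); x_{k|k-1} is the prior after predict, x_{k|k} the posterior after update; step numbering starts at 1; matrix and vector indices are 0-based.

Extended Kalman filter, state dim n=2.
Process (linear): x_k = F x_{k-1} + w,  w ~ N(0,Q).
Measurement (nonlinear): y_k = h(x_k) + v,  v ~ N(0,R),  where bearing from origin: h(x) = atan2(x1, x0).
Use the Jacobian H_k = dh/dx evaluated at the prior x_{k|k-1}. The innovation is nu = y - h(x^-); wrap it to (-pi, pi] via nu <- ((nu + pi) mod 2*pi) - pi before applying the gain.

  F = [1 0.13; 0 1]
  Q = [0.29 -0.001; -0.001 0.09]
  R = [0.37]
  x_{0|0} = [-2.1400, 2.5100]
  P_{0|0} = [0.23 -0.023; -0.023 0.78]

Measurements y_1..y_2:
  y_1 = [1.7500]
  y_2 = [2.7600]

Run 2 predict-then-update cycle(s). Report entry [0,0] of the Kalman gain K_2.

step 1: x^-=[-1.8137, 2.5100]  P^-=[0.5272 0.0774; 0.0774 0.8700]  H_jac=[-0.2617 -0.1891]  S=[0.4449]  K=[-0.3431; -0.4154]  nu=[-0.4465]  x^+=[-1.6605, 2.6955]  P^+=[0.4748 0.0140; 0.0140 0.7932]
step 2: x^-=[-1.3101, 2.6955]  P^-=[0.7819 0.1161; 0.1161 0.8832]  H_jac=[-0.3001 -0.1459]  S=[0.4694]  K=[-0.5360; -0.3487]  nu=[0.7368]  x^+=[-1.7050, 2.4385]  P^+=[0.6470 0.0284; 0.0284 0.8262]

K[0,0] = -0.5360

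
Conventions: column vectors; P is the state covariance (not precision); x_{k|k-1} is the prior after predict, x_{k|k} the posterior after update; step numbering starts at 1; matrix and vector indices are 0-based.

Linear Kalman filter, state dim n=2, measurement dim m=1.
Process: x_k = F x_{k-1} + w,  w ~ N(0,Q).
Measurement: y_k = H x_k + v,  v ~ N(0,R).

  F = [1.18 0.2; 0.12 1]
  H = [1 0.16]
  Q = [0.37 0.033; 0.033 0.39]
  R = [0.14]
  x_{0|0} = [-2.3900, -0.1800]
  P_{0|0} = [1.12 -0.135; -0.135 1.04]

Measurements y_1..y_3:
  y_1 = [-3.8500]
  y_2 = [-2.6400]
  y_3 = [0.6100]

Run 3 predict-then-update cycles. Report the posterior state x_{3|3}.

x_post = [-0.4750, 1.9257]

step 1: x^-=[-2.8562, -0.4668]  P^-=[1.9074 0.2371; 0.2371 1.4137]  S=[2.1594]  K=[0.9008; 0.2145]  nu=[-0.9191]  x^+=[-3.6842, -0.6640]  P^+=[0.1550 -0.1803; -0.1803 1.3143]
step 2: x^-=[-4.4801, -1.1061]  P^-=[0.5533 0.1008; 0.1008 1.6633]  S=[0.7681]  K=[0.7413; 0.4777]  nu=[2.0171]  x^+=[-2.9849, -0.1425]  P^+=[0.1312 -0.1712; -0.1712 1.4881]
step 3: x^-=[-3.5506, -0.5007]  P^-=[0.5314 0.1430; 0.1430 1.8388]  S=[0.7642]  K=[0.7253; 0.5722]  nu=[4.2407]  x^+=[-0.4750, 1.9257]  P^+=[0.1294 -0.1741; -0.1741 1.5887]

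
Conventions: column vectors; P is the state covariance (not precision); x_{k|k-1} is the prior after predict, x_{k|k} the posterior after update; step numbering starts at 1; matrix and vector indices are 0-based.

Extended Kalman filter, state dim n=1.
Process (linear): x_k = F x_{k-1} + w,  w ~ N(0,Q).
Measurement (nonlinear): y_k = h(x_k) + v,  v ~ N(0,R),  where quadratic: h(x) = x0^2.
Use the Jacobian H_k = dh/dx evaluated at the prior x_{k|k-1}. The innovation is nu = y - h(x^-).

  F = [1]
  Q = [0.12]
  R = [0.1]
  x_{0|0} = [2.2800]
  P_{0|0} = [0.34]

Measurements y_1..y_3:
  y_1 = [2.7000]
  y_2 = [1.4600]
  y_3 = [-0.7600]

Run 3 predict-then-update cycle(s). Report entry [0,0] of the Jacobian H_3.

step 1: x^-=[2.2800]  P^-=[0.4600]  H_jac=[4.5600]  S=[9.6651]  K=[0.2170]  nu=[-2.4984]  x^+=[1.7378]  P^+=[0.0048]
step 2: x^-=[1.7378]  P^-=[0.1248]  H_jac=[3.4755]  S=[1.6070]  K=[0.2698]  nu=[-1.5599]  x^+=[1.3169]  P^+=[0.0078]
step 3: x^-=[1.3169]  P^-=[0.1278]  H_jac=[2.6338]  S=[0.9863]  K=[0.3412]  nu=[-2.4942]  x^+=[0.4659]  P^+=[0.0130]

H_jac[0,0] = 2.6338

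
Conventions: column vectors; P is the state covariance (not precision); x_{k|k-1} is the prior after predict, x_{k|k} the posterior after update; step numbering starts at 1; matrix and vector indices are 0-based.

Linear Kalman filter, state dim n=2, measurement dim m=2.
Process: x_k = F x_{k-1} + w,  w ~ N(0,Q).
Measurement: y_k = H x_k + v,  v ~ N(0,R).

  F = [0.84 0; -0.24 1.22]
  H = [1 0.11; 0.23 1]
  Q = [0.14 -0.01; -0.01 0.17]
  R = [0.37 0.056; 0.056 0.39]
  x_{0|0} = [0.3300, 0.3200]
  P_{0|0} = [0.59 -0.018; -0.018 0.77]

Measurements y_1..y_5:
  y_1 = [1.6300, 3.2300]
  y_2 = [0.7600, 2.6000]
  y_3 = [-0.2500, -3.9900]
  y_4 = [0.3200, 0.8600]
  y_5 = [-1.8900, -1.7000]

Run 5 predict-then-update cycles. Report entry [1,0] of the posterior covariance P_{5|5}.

P_post[1,0] = -0.0370

step 1: x^-=[0.2772, 0.3112]  P^-=[0.5563 -0.1474; -0.1474 1.3606]  S=[0.9103 0.1825; 0.1825 1.7122]  K=[0.6086 -0.0762; -0.1562 0.7915]  nu=[1.3186, 2.8550]  x^+=[0.8620, 2.3650]  P^+=[0.2261 -0.0477; -0.0477 0.3109]
step 2: x^-=[0.7241, 2.6784]  P^-=[0.2996 -0.1044; -0.1044 0.6737]  S=[0.6547 0.0919; 0.0919 1.0315]  K=[0.4505 -0.0746; -0.1365 0.6420]  nu=[-0.2587, -0.2450]  x^+=[0.6258, 2.5565]  P^+=[0.1671 -0.0423; -0.0423 0.2525]
step 3: x^-=[0.5257, 2.9687]  P^-=[0.2579 -0.0871; -0.0871 0.5802]  S=[0.6158 0.0899; 0.0899 0.9438]  K=[0.4133 -0.0687; -0.1261 0.6055]  nu=[-1.1023, -7.0796]  x^+=[0.5568, -1.1792]  P^+=[0.1534 -0.0389; -0.0389 0.2381]
step 4: x^-=[0.4677, -1.5723]  P^-=[0.2482 -0.0808; -0.0808 0.5560]  S=[0.6072 0.0914; 0.0914 0.9219]  K=[0.4041 -0.0658; -0.1219 0.5950]  nu=[0.0252, 2.3247]  x^+=[0.3250, -0.1922]  P^+=[0.1500 -0.0375; -0.0375 0.2338]
step 5: x^-=[0.2730, -0.3125]  P^-=[0.2458 -0.0787; -0.0787 0.5487]  S=[0.6051 0.0922; 0.0922 0.9155]  K=[0.4018 -0.0647; -0.1205 0.5917]  nu=[-2.1286, -1.4503]  x^+=[-0.4884, -0.9142]  P^+=[0.1491 -0.0370; -0.0370 0.2325]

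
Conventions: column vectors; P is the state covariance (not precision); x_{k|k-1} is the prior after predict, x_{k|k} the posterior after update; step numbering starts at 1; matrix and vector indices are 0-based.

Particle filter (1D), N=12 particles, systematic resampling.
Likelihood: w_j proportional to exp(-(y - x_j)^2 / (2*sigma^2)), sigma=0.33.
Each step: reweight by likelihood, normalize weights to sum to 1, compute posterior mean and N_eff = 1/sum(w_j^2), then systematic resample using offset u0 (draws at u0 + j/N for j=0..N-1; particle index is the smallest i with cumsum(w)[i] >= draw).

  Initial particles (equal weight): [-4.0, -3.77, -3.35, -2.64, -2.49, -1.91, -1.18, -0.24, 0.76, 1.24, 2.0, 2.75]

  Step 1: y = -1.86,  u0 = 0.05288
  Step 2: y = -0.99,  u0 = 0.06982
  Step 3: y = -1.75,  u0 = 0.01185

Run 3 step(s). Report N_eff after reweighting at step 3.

step 1: w=[0.0000, 0.0000, 0.0000, 0.0460, 0.1214, 0.7427, 0.0899, 0.0000, 0.0000, 0.0000, 0.0000, 0.0000]  mean=-1.9484  Neff=1.7347  idx=[4, 4, 5, 5, 5, 5, 5, 5, 5, 5, 5, 6]
step 2: w=[0.0000, 0.0000, 0.0199, 0.0199, 0.0199, 0.0199, 0.0199, 0.0199, 0.0199, 0.0199, 0.0199, 0.8210]  mean=-1.3107  Neff=1.4760  idx=[5, 9, 11, 11, 11, 11, 11, 11, 11, 11, 11, 11]
step 3: w=[0.2207, 0.2207, 0.0559, 0.0559, 0.0559, 0.0559, 0.0559, 0.0559, 0.0559, 0.0559, 0.0559, 0.0559]  mean=-1.5023  Neff=7.7736  idx=[0, 0, 0, 1, 1, 1, 3, 4, 6, 7, 9, 10]

N_eff = 7.7736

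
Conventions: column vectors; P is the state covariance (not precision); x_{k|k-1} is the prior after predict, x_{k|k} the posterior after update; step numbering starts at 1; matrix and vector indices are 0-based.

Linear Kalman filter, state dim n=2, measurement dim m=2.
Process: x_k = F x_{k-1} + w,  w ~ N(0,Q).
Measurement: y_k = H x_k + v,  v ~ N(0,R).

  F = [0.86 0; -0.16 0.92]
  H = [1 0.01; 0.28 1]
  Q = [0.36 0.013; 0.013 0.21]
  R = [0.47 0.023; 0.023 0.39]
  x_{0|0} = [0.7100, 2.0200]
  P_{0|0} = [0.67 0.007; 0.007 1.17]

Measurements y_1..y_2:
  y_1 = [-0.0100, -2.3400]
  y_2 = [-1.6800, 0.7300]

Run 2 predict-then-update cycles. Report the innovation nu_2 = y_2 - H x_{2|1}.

step 1: x^-=[0.6106, 1.7448]  P^-=[0.8555 -0.0737; -0.0737 1.2154]  S=[1.3242 0.2008; 0.2008 1.6312]  K=[0.6421 0.0226; -0.1605 0.7522]  nu=[-0.6380, -4.2558]  x^+=[0.1046, -1.3540]  P^+=[0.3029 -0.0612; -0.0612 0.3068]
step 2: x^-=[0.0899, -1.2624]  P^-=[0.5840 -0.0771; -0.0771 0.4955]  S=[1.0525 0.1142; 0.1142 0.8881]  K=[0.5513 0.0264; -0.1282 0.5501]  nu=[-1.7573, 1.9672]  x^+=[-0.8268, 0.0450]  P^+=[0.2602 -0.0499; -0.0499 0.2255]

innov = [-1.7573, 1.9672]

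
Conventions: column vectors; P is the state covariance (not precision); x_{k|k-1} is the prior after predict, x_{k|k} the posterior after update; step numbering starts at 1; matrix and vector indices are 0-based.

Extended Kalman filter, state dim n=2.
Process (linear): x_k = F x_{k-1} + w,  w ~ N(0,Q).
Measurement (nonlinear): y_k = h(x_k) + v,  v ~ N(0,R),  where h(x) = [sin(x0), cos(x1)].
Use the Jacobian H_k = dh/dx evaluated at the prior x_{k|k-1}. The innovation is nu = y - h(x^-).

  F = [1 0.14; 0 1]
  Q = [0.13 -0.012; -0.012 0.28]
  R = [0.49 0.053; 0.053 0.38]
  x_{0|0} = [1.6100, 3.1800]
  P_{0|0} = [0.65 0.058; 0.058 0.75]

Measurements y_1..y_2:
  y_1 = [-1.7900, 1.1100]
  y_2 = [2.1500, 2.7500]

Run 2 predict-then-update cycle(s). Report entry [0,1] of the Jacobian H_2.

step 1: x^-=[2.0552, 3.1800]  P^-=[0.8109 0.1510; 0.1510 1.0300]  H_jac=[-0.4657 0.0000; 0.0000 0.0384]  S=[0.6659 0.0503; 0.0503 0.3815]  K=[-0.5740 0.0909; -0.1146 0.1188]  nu=[-2.6750, 2.1093]  x^+=[3.7823, 3.7370]  P^+=[0.5936 0.1070; 0.1070 1.0172]
step 2: x^-=[4.3055, 3.7370]  P^-=[0.7736 0.2375; 0.2375 1.2972]  H_jac=[-0.3957 0.0000; 0.0000 0.5608]  S=[0.6111 0.0003; 0.0003 0.7881]  K=[-0.5010 0.1692; -0.1542 0.9233]  nu=[3.0684, 3.5779]  x^+=[3.3736, 6.5673]  P^+=[0.5977 0.0673; 0.0673 0.6110]

H_jac[0,1] = 0.0000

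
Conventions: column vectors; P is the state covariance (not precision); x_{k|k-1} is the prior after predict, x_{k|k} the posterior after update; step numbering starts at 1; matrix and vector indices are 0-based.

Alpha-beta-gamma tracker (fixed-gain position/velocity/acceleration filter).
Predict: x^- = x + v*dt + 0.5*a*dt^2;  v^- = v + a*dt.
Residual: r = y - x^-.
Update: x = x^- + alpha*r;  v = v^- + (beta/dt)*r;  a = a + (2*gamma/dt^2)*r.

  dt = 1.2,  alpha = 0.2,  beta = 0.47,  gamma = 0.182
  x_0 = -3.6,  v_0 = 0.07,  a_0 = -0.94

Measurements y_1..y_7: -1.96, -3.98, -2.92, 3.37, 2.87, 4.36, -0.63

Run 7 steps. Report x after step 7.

step 1: x_pred=-4.1928  r=2.2328  x^+=-3.7462  v^+=-0.1835  a^+=-0.3756
step 2: x_pred=-4.2369  r=0.2569  x^+=-4.1855  v^+=-0.5336  a^+=-0.3107
step 3: x_pred=-5.0495  r=2.1295  x^+=-4.6236  v^+=-0.0724  a^+=0.2276
step 4: x_pred=-4.5465  r=7.9165  x^+=-2.9632  v^+=3.3014  a^+=2.2287
step 5: x_pred=2.6032  r=0.2668  x^+=2.6565  v^+=6.0804  a^+=2.2962
step 6: x_pred=11.6063  r=-7.2463  x^+=10.1570  v^+=5.9977  a^+=0.4645
step 7: x_pred=17.6887  r=-18.3187  x^+=14.0250  v^+=-0.6197  a^+=-4.1661

x_post = 14.0250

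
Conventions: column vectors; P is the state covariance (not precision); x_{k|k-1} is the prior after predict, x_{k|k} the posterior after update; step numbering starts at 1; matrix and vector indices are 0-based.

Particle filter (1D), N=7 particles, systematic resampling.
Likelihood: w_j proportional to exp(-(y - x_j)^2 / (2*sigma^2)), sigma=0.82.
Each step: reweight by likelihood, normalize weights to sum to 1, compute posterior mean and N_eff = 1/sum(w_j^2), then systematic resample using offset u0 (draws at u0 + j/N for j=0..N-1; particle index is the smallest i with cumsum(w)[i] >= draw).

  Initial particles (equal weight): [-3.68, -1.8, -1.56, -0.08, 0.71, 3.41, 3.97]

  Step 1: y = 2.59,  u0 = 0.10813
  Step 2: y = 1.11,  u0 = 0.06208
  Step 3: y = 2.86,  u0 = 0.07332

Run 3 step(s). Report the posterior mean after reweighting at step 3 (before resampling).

post_mean = 3.4100

step 1: w=[0.0000, 0.0000, 0.0000, 0.0054, 0.0779, 0.6547, 0.2619]  mean=3.3274  Neff=1.9865  idx=[5, 5, 5, 5, 5, 6, 6]
step 2: w=[0.1911, 0.1911, 0.1911, 0.1911, 0.1911, 0.0223, 0.0223]  mean=3.4350  Neff=5.4478  idx=[0, 1, 1, 2, 3, 4, 4]
step 3: w=[0.1429, 0.1429, 0.1429, 0.1429, 0.1429, 0.1429, 0.1429]  mean=3.4100  Neff=7.0000  idx=[0, 1, 2, 3, 4, 5, 6]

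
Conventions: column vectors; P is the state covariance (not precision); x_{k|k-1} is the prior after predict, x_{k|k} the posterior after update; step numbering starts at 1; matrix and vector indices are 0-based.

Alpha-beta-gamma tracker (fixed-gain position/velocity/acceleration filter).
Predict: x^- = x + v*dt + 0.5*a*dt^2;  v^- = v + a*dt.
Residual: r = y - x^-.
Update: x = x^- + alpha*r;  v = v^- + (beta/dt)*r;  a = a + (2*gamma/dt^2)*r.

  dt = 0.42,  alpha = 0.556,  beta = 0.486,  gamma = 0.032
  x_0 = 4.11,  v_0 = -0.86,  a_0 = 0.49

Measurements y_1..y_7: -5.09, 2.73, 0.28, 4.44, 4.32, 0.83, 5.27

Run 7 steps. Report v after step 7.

v_post = 1.3469

step 1: x_pred=3.7920  r=-8.8820  x^+=-1.1464  v^+=-10.9320  a^+=-2.7325
step 2: x_pred=-5.9788  r=8.7088  x^+=-1.1367  v^+=-2.0023  a^+=0.4272
step 3: x_pred=-1.9400  r=2.2200  x^+=-0.7057  v^+=0.7460  a^+=1.2326
step 4: x_pred=-0.2836  r=4.7236  x^+=2.3427  v^+=6.7296  a^+=2.9464
step 5: x_pred=5.4290  r=-1.1090  x^+=4.8124  v^+=6.6838  a^+=2.5440
step 6: x_pred=7.8440  r=-7.0140  x^+=3.9442  v^+=-0.3639  a^+=-0.0007
step 7: x_pred=3.7913  r=1.4787  x^+=4.6135  v^+=1.3469  a^+=0.5358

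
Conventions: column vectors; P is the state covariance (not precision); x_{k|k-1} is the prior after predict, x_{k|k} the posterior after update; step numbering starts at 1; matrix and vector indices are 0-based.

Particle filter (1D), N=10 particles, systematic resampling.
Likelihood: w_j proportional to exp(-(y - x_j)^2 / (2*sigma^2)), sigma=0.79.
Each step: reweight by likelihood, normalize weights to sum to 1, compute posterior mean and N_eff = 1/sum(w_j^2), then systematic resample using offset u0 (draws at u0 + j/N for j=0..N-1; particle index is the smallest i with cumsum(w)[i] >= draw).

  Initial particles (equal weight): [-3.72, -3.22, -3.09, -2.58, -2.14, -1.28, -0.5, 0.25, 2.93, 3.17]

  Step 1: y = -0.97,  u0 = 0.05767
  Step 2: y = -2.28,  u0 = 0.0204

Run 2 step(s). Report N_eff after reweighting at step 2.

step 1: w=[0.0009, 0.0067, 0.0106, 0.0487, 0.1298, 0.3598, 0.3256, 0.1179, 0.0000, 0.0000]  mean=-1.0550  Neff=3.7215  idx=[3, 4, 5, 5, 5, 6, 6, 6, 6, 7]
step 2: w=[0.2597, 0.2747, 0.1253, 0.1253, 0.1253, 0.0220, 0.0220, 0.0220, 0.0220, 0.0017]  mean=-1.7825  Neff=5.2106  idx=[0, 0, 0, 1, 1, 1, 2, 3, 4, 5]

N_eff = 5.2106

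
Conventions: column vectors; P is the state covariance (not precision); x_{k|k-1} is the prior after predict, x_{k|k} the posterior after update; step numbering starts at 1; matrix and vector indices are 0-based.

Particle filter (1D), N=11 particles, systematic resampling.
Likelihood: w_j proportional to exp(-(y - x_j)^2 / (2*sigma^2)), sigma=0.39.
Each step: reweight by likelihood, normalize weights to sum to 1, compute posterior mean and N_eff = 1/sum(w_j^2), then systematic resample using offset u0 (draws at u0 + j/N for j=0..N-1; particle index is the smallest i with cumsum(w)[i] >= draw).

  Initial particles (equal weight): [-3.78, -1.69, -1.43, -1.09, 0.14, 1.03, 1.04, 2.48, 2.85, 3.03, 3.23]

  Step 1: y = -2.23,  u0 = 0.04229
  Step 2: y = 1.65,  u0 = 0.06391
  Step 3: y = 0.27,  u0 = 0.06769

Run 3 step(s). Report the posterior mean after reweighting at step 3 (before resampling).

step 1: w=[0.0007, 0.7377, 0.2347, 0.0268, 0.0000, 0.0000, 0.0000, 0.0000, 0.0000, 0.0000, 0.0000]  mean=-1.6144  Neff=1.6665  idx=[1, 1, 1, 1, 1, 1, 1, 1, 2, 2, 2]
step 2: w=[0.0014, 0.0014, 0.0014, 0.0014, 0.0014, 0.0014, 0.0014, 0.0014, 0.3297, 0.3297, 0.3297]  mean=-1.4328  Neff=3.0665  idx=[8, 8, 8, 8, 9, 9, 9, 10, 10, 10, 10]
step 3: w=[0.0909, 0.0909, 0.0909, 0.0909, 0.0909, 0.0909, 0.0909, 0.0909, 0.0909, 0.0909, 0.0909]  mean=-1.4300  Neff=11.0000  idx=[0, 1, 2, 3, 4, 5, 6, 7, 8, 9, 10]

post_mean = -1.4300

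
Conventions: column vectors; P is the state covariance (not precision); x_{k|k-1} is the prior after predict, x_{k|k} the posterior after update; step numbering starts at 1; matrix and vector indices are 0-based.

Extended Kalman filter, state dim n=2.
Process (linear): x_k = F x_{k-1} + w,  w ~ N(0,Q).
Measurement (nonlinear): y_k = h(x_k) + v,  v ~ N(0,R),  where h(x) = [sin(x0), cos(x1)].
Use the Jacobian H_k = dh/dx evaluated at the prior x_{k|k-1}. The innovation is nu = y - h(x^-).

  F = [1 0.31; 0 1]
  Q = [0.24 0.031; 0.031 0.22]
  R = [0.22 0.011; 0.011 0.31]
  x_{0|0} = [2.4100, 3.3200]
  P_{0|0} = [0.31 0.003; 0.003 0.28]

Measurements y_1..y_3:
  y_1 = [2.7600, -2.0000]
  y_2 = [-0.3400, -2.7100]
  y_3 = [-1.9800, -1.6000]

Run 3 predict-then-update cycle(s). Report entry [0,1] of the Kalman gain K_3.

K[0,1] = 0.1962

step 1: x^-=[3.4392, 3.3200]  P^-=[0.5788 0.1208; 0.1208 0.5000]  H_jac=[-0.9560 0.0000; 0.0000 0.1775]  S=[0.7490 -0.0095; -0.0095 0.3257]  K=[-0.7382 0.0443; -0.1508 0.2680]  nu=[3.0532, -1.0159]  x^+=[1.1403, 2.5873]  P^+=[0.1694 0.0316; 0.0316 0.4588]
step 2: x^-=[1.9424, 2.5873]  P^-=[0.4731 0.2048; 0.2048 0.6788]  H_jac=[-0.3631 0.0000; 0.0000 -0.5263]  S=[0.2824 0.0501; 0.0501 0.4980]  K=[-0.5803 -0.1580; -0.1385 -0.7034]  nu=[-1.2717, -1.8597]  x^+=[2.9743, 4.0716]  P^+=[0.3563 0.1052; 0.1052 0.4172]
step 3: x^-=[4.2365, 4.0716]  P^-=[0.7017 0.2656; 0.2656 0.6372]  H_jac=[-0.4582 0.0000; 0.0000 0.8016]  S=[0.3673 -0.0865; -0.0865 0.7195]  K=[-0.8291 0.1962; -0.1688 0.6897]  nu=[-1.0911, -1.0022]  x^+=[4.9445, 3.5646]  P^+=[0.3934 0.0645; 0.0645 0.2644]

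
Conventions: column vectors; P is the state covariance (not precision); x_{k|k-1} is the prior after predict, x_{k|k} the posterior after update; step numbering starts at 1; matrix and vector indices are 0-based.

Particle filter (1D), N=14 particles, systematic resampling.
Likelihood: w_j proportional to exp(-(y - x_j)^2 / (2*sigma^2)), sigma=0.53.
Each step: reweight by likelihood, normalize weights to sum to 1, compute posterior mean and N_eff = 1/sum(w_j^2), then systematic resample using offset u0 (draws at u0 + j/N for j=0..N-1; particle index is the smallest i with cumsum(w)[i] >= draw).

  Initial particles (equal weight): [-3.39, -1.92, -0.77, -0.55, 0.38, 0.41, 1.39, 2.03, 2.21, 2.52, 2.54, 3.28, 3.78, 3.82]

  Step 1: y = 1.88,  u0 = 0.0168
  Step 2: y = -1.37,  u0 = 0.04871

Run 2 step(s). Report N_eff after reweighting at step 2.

N_eff = 3.0078

step 1: w=[0.0000, 0.0000, 0.0000, 0.0000, 0.0053, 0.0062, 0.1889, 0.2783, 0.2386, 0.1397, 0.1334, 0.0088, 0.0005, 0.0004]  mean=2.0823  Neff=4.8193  idx=[6, 6, 6, 7, 7, 7, 7, 8, 8, 8, 9, 9, 10, 10]
step 2: w=[0.3329, 0.3329, 0.3329, 0.0003, 0.0003, 0.0003, 0.0003, 0.0000, 0.0000, 0.0000, 0.0000, 0.0000, 0.0000, 0.0000]  mean=1.3908  Neff=3.0078  idx=[0, 0, 0, 0, 1, 1, 1, 1, 1, 2, 2, 2, 2, 2]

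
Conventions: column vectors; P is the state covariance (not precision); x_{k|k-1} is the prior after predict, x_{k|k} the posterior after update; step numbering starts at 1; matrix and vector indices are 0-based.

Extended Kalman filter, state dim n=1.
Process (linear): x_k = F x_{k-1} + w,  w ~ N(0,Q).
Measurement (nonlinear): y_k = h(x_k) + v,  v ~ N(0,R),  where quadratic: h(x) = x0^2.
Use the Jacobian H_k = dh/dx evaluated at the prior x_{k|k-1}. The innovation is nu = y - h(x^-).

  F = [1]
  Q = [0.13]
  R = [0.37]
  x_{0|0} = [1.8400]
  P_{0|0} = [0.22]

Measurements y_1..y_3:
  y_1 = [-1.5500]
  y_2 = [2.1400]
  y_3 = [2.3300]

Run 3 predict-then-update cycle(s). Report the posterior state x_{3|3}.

step 1: x^-=[1.8400]  P^-=[0.3500]  H_jac=[3.6800]  S=[5.1098]  K=[0.2521]  nu=[-4.9356]  x^+=[0.5959]  P^+=[0.0253]
step 2: x^-=[0.5959]  P^-=[0.1553]  H_jac=[1.1918]  S=[0.5907]  K=[0.3135]  nu=[1.7849]  x^+=[1.1554]  P^+=[0.0973]
step 3: x^-=[1.1554]  P^-=[0.2273]  H_jac=[2.3108]  S=[1.5838]  K=[0.3317]  nu=[0.9951]  x^+=[1.4854]  P^+=[0.0531]

x_post = [1.4854]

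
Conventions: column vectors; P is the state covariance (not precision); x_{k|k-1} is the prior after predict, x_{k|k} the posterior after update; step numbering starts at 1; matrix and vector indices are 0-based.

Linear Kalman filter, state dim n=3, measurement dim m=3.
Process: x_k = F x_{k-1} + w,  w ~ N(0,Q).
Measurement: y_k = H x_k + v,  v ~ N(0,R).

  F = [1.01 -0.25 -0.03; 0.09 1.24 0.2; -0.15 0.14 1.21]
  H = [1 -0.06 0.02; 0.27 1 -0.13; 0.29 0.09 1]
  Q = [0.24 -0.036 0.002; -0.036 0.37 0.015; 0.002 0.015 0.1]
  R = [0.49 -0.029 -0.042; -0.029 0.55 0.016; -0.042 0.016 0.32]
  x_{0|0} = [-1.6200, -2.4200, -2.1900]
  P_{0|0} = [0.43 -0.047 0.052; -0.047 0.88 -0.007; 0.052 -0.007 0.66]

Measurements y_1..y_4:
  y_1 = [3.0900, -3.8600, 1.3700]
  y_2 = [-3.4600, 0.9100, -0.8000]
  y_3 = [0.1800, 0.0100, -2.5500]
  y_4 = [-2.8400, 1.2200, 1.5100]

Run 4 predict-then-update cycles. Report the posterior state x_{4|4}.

step 1: x^-=[-0.9655, -3.5846, -2.7457]  P^-=[0.7547 -0.3205 -0.0604; -0.3205 1.7409 0.3232; -0.0604 0.3232 1.0740]  S=[1.2867 -0.2313 0.0861; -0.2313 2.1112 0.2969; 0.0861 0.2969 1.4780]  K=[0.5983 0.0067 0.0515; -0.2038 0.7233 0.1284; -0.1020 -0.0371 0.7479]  nu=[3.8953, -0.3717, 4.7183]  x^+=[1.6057, -4.0415, 0.3993]  P^+=[0.2864 -0.1009 -0.0825; -0.1009 0.4397 0.0509; -0.0825 0.0509 0.2624]
step 2: x^-=[2.6201, -4.7871, -0.3235]  P^-=[0.6166 -0.2928 -0.2012; -0.2928 1.0586 0.2398; -0.2012 0.2398 0.5506]  S=[1.1371 -0.1838 -0.0955; -0.1838 1.4565 0.1862; -0.0955 0.1862 0.8422]  K=[0.5547 0.0006 0.0049; -0.1991 0.6081 0.1400; -0.1321 -0.0150 0.5985]  nu=[-6.3609, 4.9476, -0.8055]  x^+=[-0.9089, -0.6248, -0.0396]  P^+=[0.2674 -0.0996 -0.0903; -0.0996 0.3769 0.0579; -0.0903 0.0579 0.2178]
step 3: x^-=[-0.7606, -0.8645, 0.0010]  P^-=[0.5932 -0.2754 -0.2059; -0.2754 0.9636 0.2281; -0.2059 0.2281 0.4888]  S=[1.1111 -0.1669 -0.1058; -0.1669 1.3715 0.1767; -0.1058 0.1767 0.7738]  K=[0.5452 0.0021 -0.0018; -0.1943 0.5846 0.1436; -0.1366 -0.0099 0.5647]  nu=[0.8888, 1.0800, -2.2526]  x^+=[-0.2699, -0.7293, -1.4031]  P^+=[0.2631 -0.0976 -0.0910; -0.0976 0.3635 0.0591; -0.0910 0.0591 0.2073]
step 4: x^-=[-0.0481, -1.2093, -1.7594]  P^-=[0.5870 -0.2693 -0.2052; -0.2693 0.9436 0.2247; -0.2052 0.2247 0.4737]  S=[1.1041 -0.1615 -0.1065; -0.1615 1.3549 0.1751; -0.1065 0.1751 0.7581]  K=[0.5427 0.0029 -0.0026; -0.1924 0.5796 0.1446; -0.1372 -0.0087 0.5558]  nu=[-2.8292, 2.2136, 3.3922]  x^+=[-1.5860, 1.1084, 0.4950]  P^+=[0.2620 -0.0967 -0.0909; -0.0967 0.3605 0.0592; -0.0909 0.0592 0.2045]

x_post = [-1.5860, 1.1084, 0.4950]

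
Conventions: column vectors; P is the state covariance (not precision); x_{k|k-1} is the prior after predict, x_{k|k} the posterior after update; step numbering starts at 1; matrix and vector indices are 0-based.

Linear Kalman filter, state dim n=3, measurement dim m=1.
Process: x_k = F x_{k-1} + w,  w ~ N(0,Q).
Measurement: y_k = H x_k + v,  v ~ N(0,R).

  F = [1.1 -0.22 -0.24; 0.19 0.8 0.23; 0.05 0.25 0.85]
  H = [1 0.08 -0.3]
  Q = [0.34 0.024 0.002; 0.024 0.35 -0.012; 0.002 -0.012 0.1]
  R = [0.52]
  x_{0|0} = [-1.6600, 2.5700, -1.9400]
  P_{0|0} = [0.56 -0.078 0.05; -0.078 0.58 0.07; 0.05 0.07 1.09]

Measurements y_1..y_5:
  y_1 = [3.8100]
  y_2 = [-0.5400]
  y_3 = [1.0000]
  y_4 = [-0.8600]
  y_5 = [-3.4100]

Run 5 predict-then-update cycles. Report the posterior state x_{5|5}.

x_post = [-2.2528, 1.4622, 1.3427]

step 1: x^-=[-1.9258, 1.2944, -1.0895]  P^-=[1.1272 -0.0932 -0.2132; -0.0932 0.8055 0.3759; -0.2132 0.3759 0.9572]  S=[1.8335]  K=[0.6456; -0.0772; -0.2565]  nu=[5.3054]  x^+=[1.4994, 0.8849, -2.4504]  P^+=[0.3630 -0.0018 0.0904; -0.0018 0.7946 0.3396; 0.0904 0.3396 0.8366]
step 2: x^-=[2.0428, 0.4292, -1.7866]  P^-=[0.8549 -0.1513 -0.1933; -0.1513 1.0482 0.5798; -0.1933 0.5798 0.9070]  S=[1.5271]  K=[0.5898; -0.1581; -0.2744]  nu=[-3.1531]  x^+=[0.1830, 0.9277, -0.9215]  P^+=[0.3236 -0.0089 0.0538; -0.0089 1.0100 0.5136; 0.0538 0.5136 0.7920]
step 3: x^-=[0.2184, 0.5650, -0.5422]  P^-=[0.8562 -0.2508 -0.2768; -0.2508 1.2410 0.7352; -0.2768 0.7352 0.9588]  S=[1.5611]  K=[0.5888; -0.2383; -0.3239]  nu=[0.5738]  x^+=[0.5562, 0.4282, -0.7281]  P^+=[0.3150 -0.0317 0.0209; -0.0317 1.1523 0.6147; 0.0209 0.6147 0.7950]
step 4: x^-=[0.6923, 0.2808, -0.4840]  P^-=[0.8919 -0.3282 -0.3472; -0.3282 1.3593 0.8311; -0.3472 0.8311 1.0094]  S=[1.6273]  K=[0.5959; -0.2881; -0.3586]  nu=[-1.7200]  x^+=[-0.3327, 0.7763, 0.1327]  P^+=[0.3140 -0.0489 0.0006; -0.0489 1.2243 0.6630; 0.0006 0.6630 0.8002]
step 5: x^-=[-0.5686, 0.5883, 0.2903]  P^-=[0.9186 -0.3717 -0.3874; -0.3717 1.4164 0.8770; -0.3874 0.8770 1.0360]  S=[1.6718]  K=[0.6012; -0.3119; -0.3757]  nu=[-2.8014]  x^+=[-2.2528, 1.4622, 1.3427]  P^+=[0.3143 -0.0582 -0.0098; -0.0582 1.2537 0.6811; -0.0098 0.6811 0.8001]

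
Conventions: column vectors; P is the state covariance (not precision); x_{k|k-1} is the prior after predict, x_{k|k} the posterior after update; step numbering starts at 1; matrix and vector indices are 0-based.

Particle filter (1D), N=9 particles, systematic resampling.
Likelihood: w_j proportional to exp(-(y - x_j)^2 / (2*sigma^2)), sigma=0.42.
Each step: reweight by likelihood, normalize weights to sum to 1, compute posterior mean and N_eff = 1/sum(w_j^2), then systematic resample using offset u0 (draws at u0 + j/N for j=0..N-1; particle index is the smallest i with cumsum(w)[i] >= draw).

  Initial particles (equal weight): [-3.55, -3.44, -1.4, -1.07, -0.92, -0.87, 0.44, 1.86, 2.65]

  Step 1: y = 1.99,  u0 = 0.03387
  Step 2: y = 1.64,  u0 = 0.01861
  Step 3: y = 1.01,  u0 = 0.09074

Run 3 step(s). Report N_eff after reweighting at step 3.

step 1: w=[0.0000, 0.0000, 0.0000, 0.0000, 0.0000, 0.0000, 0.0009, 0.7655, 0.2336]  mean=2.0433  Neff=1.5611  idx=[7, 7, 7, 7, 7, 7, 7, 8, 8]
step 2: w=[0.1403, 0.1403, 0.1403, 0.1403, 0.1403, 0.1403, 0.1403, 0.0089, 0.0089]  mean=1.8741  Neff=7.2485  idx=[0, 0, 1, 2, 3, 4, 4, 5, 6]
step 3: w=[0.1111, 0.1111, 0.1111, 0.1111, 0.1111, 0.1111, 0.1111, 0.1111, 0.1111]  mean=1.8600  Neff=9.0000  idx=[0, 1, 2, 3, 4, 5, 6, 7, 8]

N_eff = 9.0000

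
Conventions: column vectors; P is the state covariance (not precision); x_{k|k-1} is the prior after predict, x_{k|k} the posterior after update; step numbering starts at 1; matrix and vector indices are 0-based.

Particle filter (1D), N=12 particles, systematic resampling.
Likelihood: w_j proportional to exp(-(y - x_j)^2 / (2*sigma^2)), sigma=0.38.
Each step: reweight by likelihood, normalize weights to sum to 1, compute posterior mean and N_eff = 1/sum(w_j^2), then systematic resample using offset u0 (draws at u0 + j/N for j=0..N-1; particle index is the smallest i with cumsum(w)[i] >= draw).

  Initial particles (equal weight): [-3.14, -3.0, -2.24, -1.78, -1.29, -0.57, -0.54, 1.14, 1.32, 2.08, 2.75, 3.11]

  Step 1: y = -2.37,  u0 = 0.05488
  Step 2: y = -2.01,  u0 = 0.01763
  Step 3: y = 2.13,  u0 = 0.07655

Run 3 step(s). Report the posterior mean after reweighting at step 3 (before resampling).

step 1: w=[0.0782, 0.1541, 0.5745, 0.1825, 0.0107, 0.0000, 0.0000, 0.0000, 0.0000, 0.0000, 0.0000, 0.0000]  mean=-2.3333  Neff=2.5426  idx=[0, 1, 1, 2, 2, 2, 2, 2, 2, 2, 3, 3]
step 2: w=[0.0016, 0.0044, 0.0044, 0.1099, 0.1099, 0.1099, 0.1099, 0.1099, 0.1099, 0.1099, 0.1099, 0.1099]  mean=-2.1470  Neff=9.1877  idx=[3, 3, 4, 5, 6, 6, 7, 8, 9, 9, 10, 11]
step 3: w=[0.0000, 0.0000, 0.0000, 0.0000, 0.0000, 0.0000, 0.0000, 0.0000, 0.0000, 0.0000, 0.5000, 0.5000]  mean=-1.7800  Neff=2.0000  idx=[10, 10, 10, 10, 10, 10, 11, 11, 11, 11, 11, 11]

post_mean = -1.7800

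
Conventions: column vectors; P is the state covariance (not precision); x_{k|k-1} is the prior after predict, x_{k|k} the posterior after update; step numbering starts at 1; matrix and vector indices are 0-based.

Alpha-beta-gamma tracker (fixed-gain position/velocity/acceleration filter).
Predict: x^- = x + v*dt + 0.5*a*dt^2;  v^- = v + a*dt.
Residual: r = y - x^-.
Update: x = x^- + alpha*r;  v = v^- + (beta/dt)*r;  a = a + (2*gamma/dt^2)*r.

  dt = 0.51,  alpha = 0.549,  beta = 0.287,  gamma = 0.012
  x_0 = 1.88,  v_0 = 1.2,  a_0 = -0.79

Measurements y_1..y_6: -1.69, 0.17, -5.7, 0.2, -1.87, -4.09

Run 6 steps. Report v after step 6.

step 1: x_pred=2.3893  r=-4.0793  x^+=0.1497  v^+=-1.4985  a^+=-1.1664
step 2: x_pred=-0.7662  r=0.9362  x^+=-0.2522  v^+=-1.5665  a^+=-1.0800
step 3: x_pred=-1.1916  r=-4.5084  x^+=-3.6667  v^+=-4.6544  a^+=-1.4960
step 4: x_pred=-6.2350  r=6.4350  x^+=-2.7022  v^+=-1.7961  a^+=-0.9022
step 5: x_pred=-3.7355  r=1.8655  x^+=-2.7114  v^+=-1.2064  a^+=-0.7301
step 6: x_pred=-3.4216  r=-0.6684  x^+=-3.7885  v^+=-1.9549  a^+=-0.7918

v_post = -1.9549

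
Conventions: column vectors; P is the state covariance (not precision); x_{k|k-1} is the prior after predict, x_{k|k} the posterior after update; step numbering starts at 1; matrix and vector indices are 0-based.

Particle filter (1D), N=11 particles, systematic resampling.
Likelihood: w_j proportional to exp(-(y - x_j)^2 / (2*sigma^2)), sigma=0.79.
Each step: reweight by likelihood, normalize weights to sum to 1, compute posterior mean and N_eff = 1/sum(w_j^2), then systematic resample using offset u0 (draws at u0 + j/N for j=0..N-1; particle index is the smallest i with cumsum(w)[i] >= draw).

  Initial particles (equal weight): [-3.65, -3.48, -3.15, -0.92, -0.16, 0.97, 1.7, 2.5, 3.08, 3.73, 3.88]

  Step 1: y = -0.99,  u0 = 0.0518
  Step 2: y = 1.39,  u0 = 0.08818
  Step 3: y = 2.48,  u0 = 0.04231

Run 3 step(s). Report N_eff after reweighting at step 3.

N_eff = 10.0500

step 1: w=[0.0021, 0.0042, 0.0144, 0.6018, 0.3479, 0.0278, 0.0018, 0.0000, 0.0000, 0.0000, 0.0000]  mean=-0.6466  Neff=2.0656  idx=[3, 3, 3, 3, 3, 3, 3, 4, 4, 4, 4]
step 2: w=[0.0204, 0.0204, 0.0204, 0.0204, 0.0204, 0.0204, 0.0204, 0.2143, 0.2143, 0.2143, 0.2143]  mean=-0.2687  Neff=5.3609  idx=[4, 7, 7, 8, 8, 8, 9, 9, 10, 10, 10]
step 3: w=[0.0025, 0.0997, 0.0997, 0.0997, 0.0997, 0.0997, 0.0997, 0.0997, 0.0997, 0.0997, 0.0997]  mean=-0.1619  Neff=10.0500  idx=[1, 2, 3, 4, 5, 5, 6, 7, 8, 9, 10]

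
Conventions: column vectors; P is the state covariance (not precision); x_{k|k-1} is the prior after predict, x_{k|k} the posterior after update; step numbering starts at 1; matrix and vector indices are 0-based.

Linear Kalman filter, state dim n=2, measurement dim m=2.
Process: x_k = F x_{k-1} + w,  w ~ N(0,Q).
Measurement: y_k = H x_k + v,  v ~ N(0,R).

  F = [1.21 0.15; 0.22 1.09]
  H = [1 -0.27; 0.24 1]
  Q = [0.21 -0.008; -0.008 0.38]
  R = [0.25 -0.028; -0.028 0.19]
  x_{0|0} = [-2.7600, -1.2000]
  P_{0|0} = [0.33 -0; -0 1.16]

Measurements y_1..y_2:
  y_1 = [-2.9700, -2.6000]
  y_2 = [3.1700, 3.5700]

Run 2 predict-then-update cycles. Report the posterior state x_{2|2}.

step 1: x^-=[-3.5196, -1.9152]  P^-=[0.7193 0.2695; 0.2695 1.7742]  S=[0.9531 -0.0824; -0.0824 2.1350]  K=[0.6986 0.2340; -0.1459 0.8557]  nu=[0.0325, 0.1599]  x^+=[-3.4595, -1.7831]  P^+=[0.1642 -0.0145; -0.0145 0.1701]
step 2: x^-=[-4.4534, -2.7047]  P^-=[0.4489 0.0439; 0.0439 0.5831]  S=[0.7177 -0.0366; -0.0366 0.8201]  K=[0.6198 0.2126; -0.1215 0.7185]  nu=[6.8932, 7.3435]  x^+=[1.3805, 1.7341]  P^+=[0.1458 -0.0119; -0.0119 0.1428]

x_post = [1.3805, 1.7341]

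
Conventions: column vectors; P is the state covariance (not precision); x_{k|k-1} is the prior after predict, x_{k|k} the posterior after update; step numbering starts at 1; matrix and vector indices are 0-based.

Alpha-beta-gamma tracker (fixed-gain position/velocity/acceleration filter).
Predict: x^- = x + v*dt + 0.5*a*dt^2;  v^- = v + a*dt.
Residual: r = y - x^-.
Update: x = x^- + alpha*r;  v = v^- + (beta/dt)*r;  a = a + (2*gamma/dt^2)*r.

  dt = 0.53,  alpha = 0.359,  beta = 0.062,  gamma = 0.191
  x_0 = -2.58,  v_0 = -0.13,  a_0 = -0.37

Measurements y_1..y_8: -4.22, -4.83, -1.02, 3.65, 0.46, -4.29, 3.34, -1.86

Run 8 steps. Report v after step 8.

step 1: x_pred=-2.7009  r=-1.5191  x^+=-3.2462  v^+=-0.5038  a^+=-2.4359
step 2: x_pred=-3.8554  r=-0.9746  x^+=-4.2053  v^+=-1.9088  a^+=-3.7613
step 3: x_pred=-5.7452  r=4.7252  x^+=-4.0489  v^+=-3.3496  a^+=2.6646
step 4: x_pred=-5.4499  r=9.0999  x^+=-2.1830  v^+=-0.8728  a^+=15.0397
step 5: x_pred=-0.5333  r=0.9933  x^+=-0.1767  v^+=7.2144  a^+=16.3905
step 6: x_pred=5.9490  r=-10.2390  x^+=2.2732  v^+=14.7036  a^+=2.4664
step 7: x_pred=10.4125  r=-7.0725  x^+=7.8735  v^+=15.1834  a^+=-7.1517
step 8: x_pred=14.9162  r=-16.7762  x^+=8.8936  v^+=9.4306  a^+=-29.9659

v_post = 9.4306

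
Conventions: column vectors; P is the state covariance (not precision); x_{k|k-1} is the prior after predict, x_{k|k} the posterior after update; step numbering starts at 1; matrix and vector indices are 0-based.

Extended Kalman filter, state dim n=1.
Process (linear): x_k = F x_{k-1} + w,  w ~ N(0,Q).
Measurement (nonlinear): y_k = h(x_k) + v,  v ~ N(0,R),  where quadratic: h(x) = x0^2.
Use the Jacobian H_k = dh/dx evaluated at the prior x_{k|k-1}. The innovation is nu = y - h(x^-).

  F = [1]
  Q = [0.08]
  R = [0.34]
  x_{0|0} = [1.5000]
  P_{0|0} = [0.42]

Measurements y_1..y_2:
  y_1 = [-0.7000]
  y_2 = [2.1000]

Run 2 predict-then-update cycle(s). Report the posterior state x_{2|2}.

step 1: x^-=[1.5000]  P^-=[0.5000]  H_jac=[3.0000]  S=[4.8400]  K=[0.3099]  nu=[-2.9500]  x^+=[0.5857]  P^+=[0.0351]
step 2: x^-=[0.5857]  P^-=[0.1151]  H_jac=[1.1715]  S=[0.4980]  K=[0.2708]  nu=[1.7569]  x^+=[1.0615]  P^+=[0.0786]

x_post = [1.0615]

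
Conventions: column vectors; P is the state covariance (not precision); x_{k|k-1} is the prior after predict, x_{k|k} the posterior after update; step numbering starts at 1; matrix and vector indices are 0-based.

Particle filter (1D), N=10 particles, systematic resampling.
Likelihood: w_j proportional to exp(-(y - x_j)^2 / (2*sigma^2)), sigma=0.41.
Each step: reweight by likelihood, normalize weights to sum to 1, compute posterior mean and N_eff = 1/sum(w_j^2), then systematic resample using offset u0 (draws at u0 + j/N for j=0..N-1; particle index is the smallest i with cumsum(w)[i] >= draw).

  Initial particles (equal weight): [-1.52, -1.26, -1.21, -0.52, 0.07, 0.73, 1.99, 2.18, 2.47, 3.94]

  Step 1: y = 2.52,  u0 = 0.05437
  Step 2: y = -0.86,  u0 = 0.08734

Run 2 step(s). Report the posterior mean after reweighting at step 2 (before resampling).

step 1: w=[0.0000, 0.0000, 0.0000, 0.0000, 0.0000, 0.0000, 0.2028, 0.3317, 0.4643, 0.0012]  mean=2.2781  Neff=2.7269  idx=[6, 6, 7, 7, 7, 8, 8, 8, 8, 8]
step 2: w=[0.4743, 0.4743, 0.0170, 0.0170, 0.0170, 0.0001, 0.0001, 0.0001, 0.0001, 0.0001]  mean=1.9999  Neff=2.2181  idx=[0, 0, 0, 0, 1, 1, 1, 1, 1, 4]

post_mean = 1.9999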